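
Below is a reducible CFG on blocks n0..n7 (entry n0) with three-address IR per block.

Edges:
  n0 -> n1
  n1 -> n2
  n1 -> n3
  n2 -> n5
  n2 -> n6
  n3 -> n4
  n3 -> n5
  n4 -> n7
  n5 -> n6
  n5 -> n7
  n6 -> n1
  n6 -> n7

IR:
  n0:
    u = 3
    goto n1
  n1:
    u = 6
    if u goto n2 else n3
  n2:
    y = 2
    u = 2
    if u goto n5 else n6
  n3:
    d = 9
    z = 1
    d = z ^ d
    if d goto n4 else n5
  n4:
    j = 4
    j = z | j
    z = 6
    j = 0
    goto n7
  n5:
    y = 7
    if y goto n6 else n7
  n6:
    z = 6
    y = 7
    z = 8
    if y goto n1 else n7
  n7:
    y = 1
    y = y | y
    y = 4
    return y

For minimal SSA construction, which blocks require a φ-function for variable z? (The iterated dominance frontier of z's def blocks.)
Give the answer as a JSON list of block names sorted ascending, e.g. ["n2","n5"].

Answer: ["n1", "n5", "n6", "n7"]

Analysis:
idom tree: n1←n0 n2←n1 n3←n1 n4←n3 n5←n1 n6←n1 n7←n1
Dom at joins:
  n1: preds {n0,n6}: {n0} ∩ {n0,n1,n6} = {n0}; idom=n0
  n5: preds {n2,n3}: {n0,n1,n2} ∩ {n0,n1,n3} = {n0,n1}; idom=n1
  n6: preds {n2,n5}: {n0,n1,n2} ∩ {n0,n1,n5} = {n0,n1}; idom=n1
  n7: preds {n4,n5,n6}: {n0,n1,n3,n4} ∩ {n0,n1,n5} ∩ {n0,n1,n6} = {n0,n1}; idom=n1

DF walk-up:
  join n1 pred n0: · stop@n0
  join n1 pred n6: n6→n1 stop@n0
  join n5 pred n2: n2 stop@n1
  join n5 pred n3: n3 stop@n1
  join n6 pred n2: n2 stop@n1
  join n6 pred n5: n5 stop@n1
  join n7 pred n4: n4→n3 stop@n1
  join n7 pred n5: n5 stop@n1
  join n7 pred n6: n6 stop@n1
  n0 → ∅
  n1 → {n1}
  n2 → {n5,n6}
  n3 → {n5,n7}
  n4 → {n7}
  n5 → {n6,n7}
  n6 → {n1,n7}
  n7 → ∅

φ for z: defs {n3,n4,n6}
  DF⁺ = {n1,n5,n6,n7}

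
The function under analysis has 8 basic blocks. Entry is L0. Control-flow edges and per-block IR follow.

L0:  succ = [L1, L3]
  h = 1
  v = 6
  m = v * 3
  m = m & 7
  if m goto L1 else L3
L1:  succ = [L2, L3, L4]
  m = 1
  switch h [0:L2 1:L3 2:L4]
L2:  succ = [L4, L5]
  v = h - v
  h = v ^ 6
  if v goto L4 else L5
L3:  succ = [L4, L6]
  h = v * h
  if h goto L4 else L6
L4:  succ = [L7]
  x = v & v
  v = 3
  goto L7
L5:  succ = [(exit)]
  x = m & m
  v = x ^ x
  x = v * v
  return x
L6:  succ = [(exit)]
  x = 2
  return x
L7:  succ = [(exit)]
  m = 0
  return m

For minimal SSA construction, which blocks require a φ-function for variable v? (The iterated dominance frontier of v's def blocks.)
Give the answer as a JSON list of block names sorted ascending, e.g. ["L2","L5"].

idom tree: L1←L0 L2←L1 L3←L0 L4←L0 L5←L2 L6←L3 L7←L4
Dom∩ at merges:
  L3: preds {L0,L1}: {L0} ∩ {L0,L1} = {L0}; idom=L0
  L4: preds {L1,L2,L3}: {L0,L1} ∩ {L0,L1,L2} ∩ {L0,L3} = {L0}; idom=L0

DF derivation:
  join L3 pred L0: · stop@L0
  join L3 pred L1: L1 stop@L0
  join L4 pred L1: L1 stop@L0
  join L4 pred L2: L2→L1 stop@L0
  join L4 pred L3: L3 stop@L0
  DF(L0)=∅
  DF(L1)={L3,L4}
  DF(L2)={L4}
  DF(L3)={L4}
  DF(L4)=∅
  DF(L5)=∅
  DF(L6)=∅
  DF(L7)=∅

φ for v: defs {L0,L2,L4,L5}
  DF⁺ = {L4}

Answer: ["L4"]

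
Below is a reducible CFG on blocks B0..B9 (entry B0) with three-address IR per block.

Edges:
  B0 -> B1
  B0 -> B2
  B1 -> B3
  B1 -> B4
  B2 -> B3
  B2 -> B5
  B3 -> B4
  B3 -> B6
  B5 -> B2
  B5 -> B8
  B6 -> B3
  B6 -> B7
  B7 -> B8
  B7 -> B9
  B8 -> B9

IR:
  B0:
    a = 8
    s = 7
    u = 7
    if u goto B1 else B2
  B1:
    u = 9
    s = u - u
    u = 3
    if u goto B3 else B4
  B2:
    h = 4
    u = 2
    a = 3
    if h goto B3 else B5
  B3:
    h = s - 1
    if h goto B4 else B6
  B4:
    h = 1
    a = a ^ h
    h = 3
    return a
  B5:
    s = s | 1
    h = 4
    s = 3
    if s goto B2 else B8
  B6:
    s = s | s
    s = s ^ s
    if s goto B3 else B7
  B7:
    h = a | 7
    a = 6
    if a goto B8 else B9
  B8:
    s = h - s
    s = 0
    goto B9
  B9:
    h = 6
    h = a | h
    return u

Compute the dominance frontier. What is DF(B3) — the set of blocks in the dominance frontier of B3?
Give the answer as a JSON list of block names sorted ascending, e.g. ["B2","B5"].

Answer: ["B3", "B4", "B8", "B9"]

Working:
idom tree: B1←B0 B2←B0 B3←B0 B4←B0 B5←B2 B6←B3 B7←B6 B8←B0 B9←B0
Join-block Dom:
  B2: preds {B0,B5}: {B0} ∩ {B0,B2,B5} = {B0}; idom=B0
  B3: preds {B1,B2,B6}: {B0,B1} ∩ {B0,B2} ∩ {B0,B3,B6} = {B0}; idom=B0
  B4: preds {B1,B3}: {B0,B1} ∩ {B0,B3} = {B0}; idom=B0
  B8: preds {B5,B7}: {B0,B2,B5} ∩ {B0,B3,B6,B7} = {B0}; idom=B0
  B9: preds {B7,B8}: {B0,B3,B6,B7} ∩ {B0,B8} = {B0}; idom=B0

Frontier:
  join B2 pred B0: · stop@B0
  join B2 pred B5: B5→B2 stop@B0
  join B3 pred B1: B1 stop@B0
  join B3 pred B2: B2 stop@B0
  join B3 pred B6: B6→B3 stop@B0
  join B4 pred B1: B1 stop@B0
  join B4 pred B3: B3 stop@B0
  join B8 pred B5: B5→B2 stop@B0
  join B8 pred B7: B7→B6→B3 stop@B0
  join B9 pred B7: B7→B6→B3 stop@B0
  join B9 pred B8: B8 stop@B0
  B0: DF=∅
  B1: DF={B3,B4}
  B2: DF={B2,B3,B8}
  B3: DF={B3,B4,B8,B9}
  B4: DF=∅
  B5: DF={B2,B8}
  B6: DF={B3,B8,B9}
  B7: DF={B8,B9}
  B8: DF={B9}
  B9: DF=∅

DF(B3) = ["B3", "B4", "B8", "B9"]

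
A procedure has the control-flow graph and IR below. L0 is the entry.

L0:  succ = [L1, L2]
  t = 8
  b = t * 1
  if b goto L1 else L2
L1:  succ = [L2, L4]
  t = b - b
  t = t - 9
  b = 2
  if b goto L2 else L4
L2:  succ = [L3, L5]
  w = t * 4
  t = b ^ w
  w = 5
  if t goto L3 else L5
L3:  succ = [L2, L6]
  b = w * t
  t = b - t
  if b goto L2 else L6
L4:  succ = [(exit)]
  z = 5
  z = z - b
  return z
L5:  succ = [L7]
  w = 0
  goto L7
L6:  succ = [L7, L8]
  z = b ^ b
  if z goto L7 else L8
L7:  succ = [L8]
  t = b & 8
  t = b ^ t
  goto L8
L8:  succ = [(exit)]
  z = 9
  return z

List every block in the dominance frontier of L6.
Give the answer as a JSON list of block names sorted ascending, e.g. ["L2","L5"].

idom tree: L1←L0 L2←L0 L3←L2 L4←L1 L5←L2 L6←L3 L7←L2 L8←L2
Join-block Dom:
  L2: preds {L0,L1,L3}: {L0} ∩ {L0,L1} ∩ {L0,L2,L3} = {L0}; idom=L0
  L7: preds {L5,L6}: {L0,L2,L5} ∩ {L0,L2,L3,L6} = {L0,L2}; idom=L2
  L8: preds {L6,L7}: {L0,L2,L3,L6} ∩ {L0,L2,L7} = {L0,L2}; idom=L2

Frontier:
  join L2 pred L0: · stop@L0
  join L2 pred L1: L1 stop@L0
  join L2 pred L3: L3→L2 stop@L0
  join L7 pred L5: L5 stop@L2
  join L7 pred L6: L6→L3 stop@L2
  join L8 pred L6: L6→L3 stop@L2
  join L8 pred L7: L7 stop@L2
  L0 → ∅
  L1 → {L2}
  L2 → {L2}
  L3 → {L2,L7,L8}
  L4 → ∅
  L5 → {L7}
  L6 → {L7,L8}
  L7 → {L8}
  L8 → ∅

DF(L6) = ["L7", "L8"]

Answer: ["L7", "L8"]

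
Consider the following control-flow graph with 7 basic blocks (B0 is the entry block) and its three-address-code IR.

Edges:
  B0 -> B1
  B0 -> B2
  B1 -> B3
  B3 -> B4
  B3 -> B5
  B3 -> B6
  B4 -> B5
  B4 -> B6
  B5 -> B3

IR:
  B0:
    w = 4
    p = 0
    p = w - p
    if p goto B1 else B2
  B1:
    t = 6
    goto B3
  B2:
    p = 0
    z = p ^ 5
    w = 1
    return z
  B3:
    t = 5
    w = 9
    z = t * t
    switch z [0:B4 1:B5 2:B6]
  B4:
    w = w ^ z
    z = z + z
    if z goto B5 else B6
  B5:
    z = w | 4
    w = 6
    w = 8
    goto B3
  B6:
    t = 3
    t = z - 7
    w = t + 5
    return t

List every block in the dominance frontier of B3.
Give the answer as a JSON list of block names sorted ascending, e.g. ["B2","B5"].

Answer: ["B3"]

Derivation:
idom tree: B1←B0 B2←B0 B3←B1 B4←B3 B5←B3 B6←B3
Dom at joins:
  B3: preds {B1,B5}: {B0,B1} ∩ {B0,B1,B3,B5} = {B0,B1}; idom=B1
  B5: preds {B3,B4}: {B0,B1,B3} ∩ {B0,B1,B3,B4} = {B0,B1,B3}; idom=B3
  B6: preds {B3,B4}: {B0,B1,B3} ∩ {B0,B1,B3,B4} = {B0,B1,B3}; idom=B3

DF derivation:
  join B3 pred B1: · stop@B1
  join B3 pred B5: B5→B3 stop@B1
  join B5 pred B3: · stop@B3
  join B5 pred B4: B4 stop@B3
  join B6 pred B3: · stop@B3
  join B6 pred B4: B4 stop@B3
  B0 → ∅
  B1 → ∅
  B2 → ∅
  B3 → {B3}
  B4 → {B5,B6}
  B5 → {B3}
  B6 → ∅

DF(B3) = ["B3"]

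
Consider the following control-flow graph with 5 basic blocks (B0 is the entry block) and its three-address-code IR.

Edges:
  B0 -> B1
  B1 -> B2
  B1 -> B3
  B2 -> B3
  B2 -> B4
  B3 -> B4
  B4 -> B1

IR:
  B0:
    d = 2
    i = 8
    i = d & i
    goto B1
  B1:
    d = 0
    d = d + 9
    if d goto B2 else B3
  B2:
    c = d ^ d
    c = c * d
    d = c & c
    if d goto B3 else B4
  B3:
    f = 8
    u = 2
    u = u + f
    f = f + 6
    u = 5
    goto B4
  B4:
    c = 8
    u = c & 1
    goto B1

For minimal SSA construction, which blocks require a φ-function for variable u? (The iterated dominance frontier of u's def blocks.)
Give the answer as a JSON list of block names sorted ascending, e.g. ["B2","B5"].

idom tree: B1←B0 B2←B1 B3←B1 B4←B1
Join-block Dom:
  B1: preds {B0,B4}: {B0} ∩ {B0,B1,B4} = {B0}; idom=B0
  B3: preds {B1,B2}: {B0,B1} ∩ {B0,B1,B2} = {B0,B1}; idom=B1
  B4: preds {B2,B3}: {B0,B1,B2} ∩ {B0,B1,B3} = {B0,B1}; idom=B1

Frontier:
  B1←B0: walk · to B0
  B1←B4: walk B4→B1 to B0
  B3←B1: walk · to B1
  B3←B2: walk B2 to B1
  B4←B2: walk B2 to B1
  B4←B3: walk B3 to B1
  DF(B0)=∅
  DF(B1)={B1}
  DF(B2)={B3,B4}
  DF(B3)={B4}
  DF(B4)={B1}

φ for u: defs {B3,B4}
  DF⁺ = {B1,B4}

Answer: ["B1", "B4"]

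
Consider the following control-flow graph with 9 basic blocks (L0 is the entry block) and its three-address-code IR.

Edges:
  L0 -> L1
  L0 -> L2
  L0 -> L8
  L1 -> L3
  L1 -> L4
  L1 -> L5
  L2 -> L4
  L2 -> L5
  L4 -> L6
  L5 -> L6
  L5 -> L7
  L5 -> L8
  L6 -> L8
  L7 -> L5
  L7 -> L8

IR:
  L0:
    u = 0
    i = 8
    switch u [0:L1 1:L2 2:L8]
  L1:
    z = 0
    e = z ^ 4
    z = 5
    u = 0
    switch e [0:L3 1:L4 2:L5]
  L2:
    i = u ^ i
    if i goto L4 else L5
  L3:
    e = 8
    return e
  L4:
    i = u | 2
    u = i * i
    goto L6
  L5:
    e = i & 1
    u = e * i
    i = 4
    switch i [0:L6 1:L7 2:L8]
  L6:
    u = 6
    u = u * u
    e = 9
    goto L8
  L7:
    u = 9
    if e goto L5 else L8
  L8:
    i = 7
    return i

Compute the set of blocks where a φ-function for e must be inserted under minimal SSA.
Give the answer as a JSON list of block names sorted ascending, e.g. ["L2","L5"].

idom tree: L1←L0 L2←L0 L3←L1 L4←L0 L5←L0 L6←L0 L7←L5 L8←L0
Dom at joins:
  L4: preds {L1,L2}: {L0,L1} ∩ {L0,L2} = {L0}; idom=L0
  L5: preds {L1,L2,L7}: {L0,L1} ∩ {L0,L2} ∩ {L0,L5,L7} = {L0}; idom=L0
  L6: preds {L4,L5}: {L0,L4} ∩ {L0,L5} = {L0}; idom=L0
  L8: preds {L0,L5,L6,L7}: {L0} ∩ {L0,L5} ∩ {L0,L6} ∩ {L0,L5,L7} = {L0}; idom=L0

DF walk-up:
  L4←L1: walk L1 to L0
  L4←L2: walk L2 to L0
  L5←L1: walk L1 to L0
  L5←L2: walk L2 to L0
  L5←L7: walk L7→L5 to L0
  L6←L4: walk L4 to L0
  L6←L5: walk L5 to L0
  L8←L0: walk · to L0
  L8←L5: walk L5 to L0
  L8←L6: walk L6 to L0
  L8←L7: walk L7→L5 to L0
  L0 → ∅
  L1 → {L4,L5}
  L2 → {L4,L5}
  L3 → ∅
  L4 → {L6}
  L5 → {L5,L6,L8}
  L6 → {L8}
  L7 → {L5,L8}
  L8 → ∅

φ for e: defs {L1,L3,L5,L6}
  DF⁺ = {L4,L5,L6,L8}

Answer: ["L4", "L5", "L6", "L8"]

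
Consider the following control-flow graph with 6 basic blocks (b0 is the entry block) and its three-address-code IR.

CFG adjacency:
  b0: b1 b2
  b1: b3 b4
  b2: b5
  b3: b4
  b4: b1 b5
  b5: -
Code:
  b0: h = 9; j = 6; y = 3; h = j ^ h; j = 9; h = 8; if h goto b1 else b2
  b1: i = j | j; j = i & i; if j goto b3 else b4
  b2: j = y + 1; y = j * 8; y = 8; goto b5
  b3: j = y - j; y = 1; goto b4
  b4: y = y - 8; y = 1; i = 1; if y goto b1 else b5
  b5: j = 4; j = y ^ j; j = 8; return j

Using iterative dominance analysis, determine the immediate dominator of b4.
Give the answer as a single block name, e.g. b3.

Answer: b1

Derivation:
idom tree: b1←b0 b2←b0 b3←b1 b4←b1 b5←b0
Join-block Dom:
  b1: preds {b0,b4}: {b0} ∩ {b0,b1,b4} = {b0}; idom=b0
  b4: preds {b1,b3}: {b0,b1} ∩ {b0,b1,b3} = {b0,b1}; idom=b1
  b5: preds {b2,b4}: {b0,b2} ∩ {b0,b1,b4} = {b0}; idom=b0

idom(b4) = b1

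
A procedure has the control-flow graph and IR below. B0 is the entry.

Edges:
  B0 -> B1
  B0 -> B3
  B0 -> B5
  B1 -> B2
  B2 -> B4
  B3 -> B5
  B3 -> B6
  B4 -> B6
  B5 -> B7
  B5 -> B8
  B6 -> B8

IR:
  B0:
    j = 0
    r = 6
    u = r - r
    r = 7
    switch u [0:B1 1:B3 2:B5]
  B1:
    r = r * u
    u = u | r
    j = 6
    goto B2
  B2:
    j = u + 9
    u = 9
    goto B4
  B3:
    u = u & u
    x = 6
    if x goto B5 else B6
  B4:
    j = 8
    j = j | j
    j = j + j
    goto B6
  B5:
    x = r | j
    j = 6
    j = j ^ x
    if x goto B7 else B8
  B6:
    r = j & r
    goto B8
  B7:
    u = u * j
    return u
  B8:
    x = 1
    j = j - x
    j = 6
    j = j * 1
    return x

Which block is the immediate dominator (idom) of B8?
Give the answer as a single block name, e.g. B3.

Answer: B0

Working:
idom tree: B1←B0 B2←B1 B3←B0 B4←B2 B5←B0 B6←B0 B7←B5 B8←B0
Dom∩ at merges:
  B5: preds {B0,B3}: {B0} ∩ {B0,B3} = {B0}; idom=B0
  B6: preds {B3,B4}: {B0,B3} ∩ {B0,B1,B2,B4} = {B0}; idom=B0
  B8: preds {B5,B6}: {B0,B5} ∩ {B0,B6} = {B0}; idom=B0

idom(B8) = B0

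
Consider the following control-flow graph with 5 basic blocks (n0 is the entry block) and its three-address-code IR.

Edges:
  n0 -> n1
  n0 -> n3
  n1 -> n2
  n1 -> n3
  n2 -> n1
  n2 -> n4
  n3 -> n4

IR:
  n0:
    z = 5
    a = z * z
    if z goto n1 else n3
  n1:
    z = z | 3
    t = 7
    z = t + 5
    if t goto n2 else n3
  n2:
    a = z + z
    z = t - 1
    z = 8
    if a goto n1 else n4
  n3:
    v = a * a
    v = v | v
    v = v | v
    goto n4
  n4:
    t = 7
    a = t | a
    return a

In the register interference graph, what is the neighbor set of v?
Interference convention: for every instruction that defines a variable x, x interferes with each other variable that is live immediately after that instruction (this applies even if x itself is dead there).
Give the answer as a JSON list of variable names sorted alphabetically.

Answer: ["a"]

Analysis:
Block summaries:
  n0 def {a,z} use ∅
  n1 def {t,z} use {z}
  n2 def {a,z} use {t,z}
  n3 def {v} use {a}
  n4 def {a,t} use {a}

Liveness:
  n0 li=∅ lo={a,z}
  n1 li={a,z} lo={a,t,z}
  n2 li={t,z} lo={a,z}
  n3 li={a} lo={a}
  n4 li={a} lo=∅

Conflict graph:
  a↔{t,v,z}
  t↔{a,z}
  v↔{a}
  z↔{a,t}

N(v) = ["a"]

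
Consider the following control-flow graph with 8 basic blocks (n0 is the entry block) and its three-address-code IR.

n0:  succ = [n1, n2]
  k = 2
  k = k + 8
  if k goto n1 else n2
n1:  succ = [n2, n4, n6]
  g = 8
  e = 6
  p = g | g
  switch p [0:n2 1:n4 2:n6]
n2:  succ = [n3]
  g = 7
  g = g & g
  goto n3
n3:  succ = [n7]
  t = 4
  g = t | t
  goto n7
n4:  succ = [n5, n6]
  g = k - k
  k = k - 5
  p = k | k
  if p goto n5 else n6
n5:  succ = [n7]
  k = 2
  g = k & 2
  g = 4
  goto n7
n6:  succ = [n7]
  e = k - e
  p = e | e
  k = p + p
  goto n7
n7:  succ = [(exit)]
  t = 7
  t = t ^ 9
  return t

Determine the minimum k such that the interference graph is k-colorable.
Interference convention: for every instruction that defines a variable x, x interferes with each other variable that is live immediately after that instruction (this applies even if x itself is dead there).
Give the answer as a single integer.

Answer: 3

Analysis:
def/use:
  n0 def {k} use ∅
  n1 def {e,g,p} use ∅
  n2 def {g} use ∅
  n3 def {g,t} use ∅
  n4 def {g,k,p} use {k}
  n5 def {g,k} use ∅
  n6 def {e,k,p} use {e,k}
  n7 def {t} use ∅

Live sets:
  n0: in=∅ out={k}
  n1: in={k} out={e,k}
  n2: in=∅ out=∅
  n3: in=∅ out=∅
  n4: in={e,k} out={e,k}
  n5: in=∅ out=∅
  n6: in={e,k} out=∅
  n7: in=∅ out=∅

Interfere edges:
  e — {g,k,p}
  g — {e,k}
  k — {e,g,p}
  p — {e,k}
  t — ∅

Colouring:
  lower bound: {e,g,k} mutually conflict ⇒ χ ≥ 3
  assign e→c0 g→c2 k→c1 p→c2 t→c0 — no edge inside a register ⇒ χ ≤ 3
  χ = 3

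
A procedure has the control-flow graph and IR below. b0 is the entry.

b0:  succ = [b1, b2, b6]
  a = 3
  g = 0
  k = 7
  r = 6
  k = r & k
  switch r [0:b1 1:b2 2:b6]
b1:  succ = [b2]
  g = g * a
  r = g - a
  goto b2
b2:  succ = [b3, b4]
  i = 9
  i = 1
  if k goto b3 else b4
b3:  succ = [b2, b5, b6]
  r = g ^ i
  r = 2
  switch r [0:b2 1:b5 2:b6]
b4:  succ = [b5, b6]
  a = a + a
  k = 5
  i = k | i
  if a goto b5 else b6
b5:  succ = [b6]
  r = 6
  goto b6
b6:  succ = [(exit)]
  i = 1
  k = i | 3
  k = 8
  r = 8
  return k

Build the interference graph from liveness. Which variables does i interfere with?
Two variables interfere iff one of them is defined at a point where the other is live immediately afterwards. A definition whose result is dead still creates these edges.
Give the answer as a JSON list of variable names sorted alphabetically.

Block summaries:
  b0 def {a,g,k,r} use ∅
  b1 def {g,r} use {a,g}
  b2 def {i} use {k}
  b3 def {r} use {g,i}
  b4 def {a,i,k} use {a,i}
  b5 def {r} use ∅
  b6 def {i,k,r} use ∅

Live sets:
  b0 li=∅ lo={a,g,k}
  b1 li={a,g,k} lo={a,g,k}
  b2 li={a,g,k} lo={a,g,i,k}
  b3 li={a,g,i,k} lo={a,g,k}
  b4 li={a,i} lo=∅
  b5 li=∅ lo=∅
  b6 li=∅ lo=∅

Interfere edges:
  a: {g,i,k,r}
  g: {a,i,k,r}
  i: {a,g,k}
  k: {a,g,i,r}
  r: {a,g,k}

N(i) = ["a", "g", "k"]

Answer: ["a", "g", "k"]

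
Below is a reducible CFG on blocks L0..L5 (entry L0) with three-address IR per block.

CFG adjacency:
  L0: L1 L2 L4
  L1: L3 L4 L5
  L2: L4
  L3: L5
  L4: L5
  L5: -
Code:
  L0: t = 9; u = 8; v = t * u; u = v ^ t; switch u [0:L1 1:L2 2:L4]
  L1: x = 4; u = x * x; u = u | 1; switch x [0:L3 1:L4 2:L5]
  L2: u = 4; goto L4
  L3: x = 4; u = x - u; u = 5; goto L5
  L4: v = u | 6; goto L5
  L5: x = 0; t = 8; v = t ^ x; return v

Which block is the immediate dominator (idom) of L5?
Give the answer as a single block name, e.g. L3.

idom tree: L1←L0 L2←L0 L3←L1 L4←L0 L5←L0
Dom at joins:
  L4: preds {L0,L1,L2}: {L0} ∩ {L0,L1} ∩ {L0,L2} = {L0}; idom=L0
  L5: preds {L1,L3,L4}: {L0,L1} ∩ {L0,L1,L3} ∩ {L0,L4} = {L0}; idom=L0

idom(L5) = L0

Answer: L0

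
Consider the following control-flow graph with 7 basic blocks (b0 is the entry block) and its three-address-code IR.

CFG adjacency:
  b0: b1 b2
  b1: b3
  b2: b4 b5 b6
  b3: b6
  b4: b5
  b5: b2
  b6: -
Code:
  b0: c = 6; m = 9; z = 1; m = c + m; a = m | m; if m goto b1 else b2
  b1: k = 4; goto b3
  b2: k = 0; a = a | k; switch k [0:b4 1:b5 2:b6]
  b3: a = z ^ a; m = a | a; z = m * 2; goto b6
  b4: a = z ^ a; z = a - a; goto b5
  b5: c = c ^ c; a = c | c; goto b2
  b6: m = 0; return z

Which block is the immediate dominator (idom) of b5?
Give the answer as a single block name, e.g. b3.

idom tree: b1←b0 b2←b0 b3←b1 b4←b2 b5←b2 b6←b0
Dom∩ at merges:
  b2: preds {b0,b5}: {b0} ∩ {b0,b2,b5} = {b0}; idom=b0
  b5: preds {b2,b4}: {b0,b2} ∩ {b0,b2,b4} = {b0,b2}; idom=b2
  b6: preds {b2,b3}: {b0,b2} ∩ {b0,b1,b3} = {b0}; idom=b0

idom(b5) = b2

Answer: b2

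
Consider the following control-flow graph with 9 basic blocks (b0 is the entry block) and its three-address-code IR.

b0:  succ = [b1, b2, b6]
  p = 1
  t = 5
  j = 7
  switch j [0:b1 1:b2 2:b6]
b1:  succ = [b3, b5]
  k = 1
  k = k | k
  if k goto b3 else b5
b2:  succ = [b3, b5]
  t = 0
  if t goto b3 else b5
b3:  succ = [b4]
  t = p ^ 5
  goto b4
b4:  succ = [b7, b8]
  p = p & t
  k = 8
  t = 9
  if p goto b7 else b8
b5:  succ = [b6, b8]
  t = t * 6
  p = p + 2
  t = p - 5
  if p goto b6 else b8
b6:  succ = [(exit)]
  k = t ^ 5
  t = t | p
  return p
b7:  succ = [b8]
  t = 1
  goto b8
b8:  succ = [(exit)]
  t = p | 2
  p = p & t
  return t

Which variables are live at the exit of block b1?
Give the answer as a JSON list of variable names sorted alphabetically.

Answer: ["p", "t"]

Derivation:
def/use:
  b0: def={j,p,t} ue=∅
  b1: def={k} ue=∅
  b2: def={t} ue=∅
  b3: def={t} ue={p}
  b4: def={k,p,t} ue={p,t}
  b5: def={p,t} ue={p,t}
  b6: def={k,t} ue={p,t}
  b7: def={t} ue=∅
  b8: def={p,t} ue={p}

Liveness:
  b0 li=∅ lo={p,t}
  b1 li={p,t} lo={p,t}
  b2 li={p} lo={p,t}
  b3 li={p} lo={p,t}
  b4 li={p,t} lo={p}
  b5 li={p,t} lo={p,t}
  b6 li={p,t} lo=∅
  b7 li={p} lo={p}
  b8 li={p} lo=∅

live-out(b1) = ["p", "t"]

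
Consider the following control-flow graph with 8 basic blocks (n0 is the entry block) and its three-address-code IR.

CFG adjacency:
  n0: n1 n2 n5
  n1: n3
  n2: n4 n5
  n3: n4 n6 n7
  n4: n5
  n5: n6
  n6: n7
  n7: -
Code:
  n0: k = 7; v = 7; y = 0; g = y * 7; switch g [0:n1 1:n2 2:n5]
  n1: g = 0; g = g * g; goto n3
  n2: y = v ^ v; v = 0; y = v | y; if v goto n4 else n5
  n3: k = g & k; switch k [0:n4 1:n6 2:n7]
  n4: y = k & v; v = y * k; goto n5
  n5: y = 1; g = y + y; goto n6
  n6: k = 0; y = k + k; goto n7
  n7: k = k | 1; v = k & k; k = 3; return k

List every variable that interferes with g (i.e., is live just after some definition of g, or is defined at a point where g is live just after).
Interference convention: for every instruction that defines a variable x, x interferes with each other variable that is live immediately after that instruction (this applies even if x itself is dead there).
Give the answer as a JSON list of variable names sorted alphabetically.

Answer: ["k", "v"]

Derivation:
Block summaries:
  n0 def {g,k,v,y} use ∅
  n1 def {g} use ∅
  n2 def {v,y} use {v}
  n3 def {k} use {g,k}
  n4 def {v,y} use {k,v}
  n5 def {g,y} use ∅
  n6 def {k,y} use ∅
  n7 def {k,v} use {k}

Liveness:
  live n0: ∅→{k,v}
  live n1: {k,v}→{g,k,v}
  live n2: {k,v}→{k,v}
  live n3: {g,k,v}→{k,v}
  live n4: {k,v}→∅
  live n5: ∅→∅
  live n6: ∅→{k}
  live n7: {k}→∅

Conflict graph:
  g↔{k,v}
  k↔{g,v,y}
  v↔{g,k,y}
  y↔{k,v}

N(g) = ["k", "v"]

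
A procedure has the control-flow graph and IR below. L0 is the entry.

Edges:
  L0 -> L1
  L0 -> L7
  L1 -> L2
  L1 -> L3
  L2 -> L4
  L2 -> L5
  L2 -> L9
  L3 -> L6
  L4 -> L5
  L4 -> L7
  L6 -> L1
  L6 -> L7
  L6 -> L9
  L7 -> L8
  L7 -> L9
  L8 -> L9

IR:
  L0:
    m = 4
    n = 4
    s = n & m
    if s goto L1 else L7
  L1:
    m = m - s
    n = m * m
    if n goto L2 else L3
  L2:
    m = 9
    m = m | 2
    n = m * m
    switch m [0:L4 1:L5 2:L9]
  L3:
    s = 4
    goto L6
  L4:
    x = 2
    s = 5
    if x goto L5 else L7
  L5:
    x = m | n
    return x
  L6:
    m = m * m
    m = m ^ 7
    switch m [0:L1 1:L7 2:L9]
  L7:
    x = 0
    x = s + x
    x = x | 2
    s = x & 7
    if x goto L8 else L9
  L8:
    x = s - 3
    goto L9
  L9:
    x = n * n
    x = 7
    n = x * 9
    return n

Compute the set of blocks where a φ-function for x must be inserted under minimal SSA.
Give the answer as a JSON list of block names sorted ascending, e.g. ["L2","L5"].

idom tree: L1←L0 L2←L1 L3←L1 L4←L2 L5←L2 L6←L3 L7←L0 L8←L7 L9←L0
Dom∩ at merges:
  L1: preds {L0,L6}: {L0} ∩ {L0,L1,L3,L6} = {L0}; idom=L0
  L5: preds {L2,L4}: {L0,L1,L2} ∩ {L0,L1,L2,L4} = {L0,L1,L2}; idom=L2
  L7: preds {L0,L4,L6}: {L0} ∩ {L0,L1,L2,L4} ∩ {L0,L1,L3,L6} = {L0}; idom=L0
  L9: preds {L2,L6,L7,L8}: {L0,L1,L2} ∩ {L0,L1,L3,L6} ∩ {L0,L7} ∩ {L0,L7,L8} = {L0}; idom=L0

DF walk-up:
  L1←L0: walk · to L0
  L1←L6: walk L6→L3→L1 to L0
  L5←L2: walk · to L2
  L5←L4: walk L4 to L2
  L7←L0: walk · to L0
  L7←L4: walk L4→L2→L1 to L0
  L7←L6: walk L6→L3→L1 to L0
  L9←L2: walk L2→L1 to L0
  L9←L6: walk L6→L3→L1 to L0
  L9←L7: walk L7 to L0
  L9←L8: walk L8→L7 to L0
  L0: DF=∅
  L1: DF={L1,L7,L9}
  L2: DF={L7,L9}
  L3: DF={L1,L7,L9}
  L4: DF={L5,L7}
  L5: DF=∅
  L6: DF={L1,L7,L9}
  L7: DF={L9}
  L8: DF={L9}
  L9: DF=∅

φ for x: defs {L4,L5,L7,L8,L9}
  DF⁺ = {L5,L7,L9}

Answer: ["L5", "L7", "L9"]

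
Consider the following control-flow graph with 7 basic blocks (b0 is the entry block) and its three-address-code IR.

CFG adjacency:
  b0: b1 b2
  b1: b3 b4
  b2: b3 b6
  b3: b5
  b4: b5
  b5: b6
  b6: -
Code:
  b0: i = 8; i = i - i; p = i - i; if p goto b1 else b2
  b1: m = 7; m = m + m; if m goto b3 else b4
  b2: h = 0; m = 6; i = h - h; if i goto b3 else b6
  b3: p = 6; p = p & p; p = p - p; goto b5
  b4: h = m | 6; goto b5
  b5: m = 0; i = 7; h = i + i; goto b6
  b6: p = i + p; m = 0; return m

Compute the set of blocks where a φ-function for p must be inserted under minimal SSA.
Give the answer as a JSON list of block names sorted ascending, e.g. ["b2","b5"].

idom tree: b1←b0 b2←b0 b3←b0 b4←b1 b5←b0 b6←b0
Dom∩ at merges:
  b3: preds {b1,b2}: {b0,b1} ∩ {b0,b2} = {b0}; idom=b0
  b5: preds {b3,b4}: {b0,b3} ∩ {b0,b1,b4} = {b0}; idom=b0
  b6: preds {b2,b5}: {b0,b2} ∩ {b0,b5} = {b0}; idom=b0

Frontier:
  b3←b1: walk b1 to b0
  b3←b2: walk b2 to b0
  b5←b3: walk b3 to b0
  b5←b4: walk b4→b1 to b0
  b6←b2: walk b2 to b0
  b6←b5: walk b5 to b0
  b0 → ∅
  b1 → {b3,b5}
  b2 → {b3,b6}
  b3 → {b5}
  b4 → {b5}
  b5 → {b6}
  b6 → ∅

φ for p: defs {b0,b3,b6}
  DF⁺ = {b5,b6}

Answer: ["b5", "b6"]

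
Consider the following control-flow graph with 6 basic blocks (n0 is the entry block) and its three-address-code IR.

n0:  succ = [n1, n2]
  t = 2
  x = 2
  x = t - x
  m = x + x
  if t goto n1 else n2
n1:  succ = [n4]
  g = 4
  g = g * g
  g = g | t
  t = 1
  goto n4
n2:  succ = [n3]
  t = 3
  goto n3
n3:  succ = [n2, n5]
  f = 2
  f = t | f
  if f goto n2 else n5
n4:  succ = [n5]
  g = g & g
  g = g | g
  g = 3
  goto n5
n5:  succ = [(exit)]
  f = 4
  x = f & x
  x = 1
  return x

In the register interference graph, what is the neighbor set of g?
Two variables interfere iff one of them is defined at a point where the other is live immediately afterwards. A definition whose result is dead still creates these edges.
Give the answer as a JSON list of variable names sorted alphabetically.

Answer: ["t", "x"]

Working:
Block summaries:
  n0 def {m,t,x} use ∅
  n1 def {g,t} use {t}
  n2 def {t} use ∅
  n3 def {f} use {t}
  n4 def {g} use {g}
  n5 def {f,x} use {x}

Liveness:
  n0: in=∅ out={t,x}
  n1: in={t,x} out={g,x}
  n2: in={x} out={t,x}
  n3: in={t,x} out={x}
  n4: in={g,x} out={x}
  n5: in={x} out=∅

Interfere edges:
  f: {t,x}
  g: {t,x}
  m: {t,x}
  t: {f,g,m,x}
  x: {f,g,m,t}

N(g) = ["t", "x"]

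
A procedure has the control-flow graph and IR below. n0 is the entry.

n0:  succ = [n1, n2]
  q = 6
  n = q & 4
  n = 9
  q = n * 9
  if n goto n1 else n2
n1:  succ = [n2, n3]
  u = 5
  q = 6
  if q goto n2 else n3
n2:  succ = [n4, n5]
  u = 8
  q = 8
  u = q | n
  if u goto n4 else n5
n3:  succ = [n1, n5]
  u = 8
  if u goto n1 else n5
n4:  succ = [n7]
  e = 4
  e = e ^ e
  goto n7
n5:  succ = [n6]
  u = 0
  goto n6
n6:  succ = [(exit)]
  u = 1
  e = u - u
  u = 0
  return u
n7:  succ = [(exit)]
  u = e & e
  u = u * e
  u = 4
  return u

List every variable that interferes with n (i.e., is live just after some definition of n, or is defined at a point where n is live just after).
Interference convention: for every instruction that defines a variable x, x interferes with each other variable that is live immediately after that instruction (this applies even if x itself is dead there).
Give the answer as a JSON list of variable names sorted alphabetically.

def/use:
  n0 def {n,q} use ∅
  n1 def {q,u} use ∅
  n2 def {q,u} use {n}
  n3 def {u} use ∅
  n4 def {e} use ∅
  n5 def {u} use ∅
  n6 def {e,u} use ∅
  n7 def {u} use {e}

Backward fixpoint:
  n0 li=∅ lo={n}
  n1 li={n} lo={n}
  n2 li={n} lo=∅
  n3 li={n} lo={n}
  n4 li=∅ lo={e}
  n5 li=∅ lo=∅
  n6 li=∅ lo=∅
  n7 li={e} lo=∅

Conflict graph:
  e — {u}
  n — {q,u}
  q — {n}
  u — {e,n}

N(n) = ["q", "u"]

Answer: ["q", "u"]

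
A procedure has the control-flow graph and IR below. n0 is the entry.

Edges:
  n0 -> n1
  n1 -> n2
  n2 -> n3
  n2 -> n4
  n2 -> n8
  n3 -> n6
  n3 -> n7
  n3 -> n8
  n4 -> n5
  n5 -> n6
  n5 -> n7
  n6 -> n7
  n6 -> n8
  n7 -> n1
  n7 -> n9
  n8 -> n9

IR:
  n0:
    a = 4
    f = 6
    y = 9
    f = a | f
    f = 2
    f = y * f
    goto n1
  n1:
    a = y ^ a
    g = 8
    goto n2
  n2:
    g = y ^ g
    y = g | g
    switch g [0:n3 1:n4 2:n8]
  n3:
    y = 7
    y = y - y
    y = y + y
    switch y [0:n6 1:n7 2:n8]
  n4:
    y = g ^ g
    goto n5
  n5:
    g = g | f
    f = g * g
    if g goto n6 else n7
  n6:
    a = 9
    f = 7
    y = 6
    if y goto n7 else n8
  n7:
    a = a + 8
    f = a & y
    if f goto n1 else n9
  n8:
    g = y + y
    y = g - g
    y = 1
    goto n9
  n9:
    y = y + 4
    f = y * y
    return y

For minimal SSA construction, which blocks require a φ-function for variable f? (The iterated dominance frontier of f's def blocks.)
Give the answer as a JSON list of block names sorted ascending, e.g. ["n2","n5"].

Answer: ["n1", "n6", "n7", "n8", "n9"]

Analysis:
idom tree: n1←n0 n2←n1 n3←n2 n4←n2 n5←n4 n6←n2 n7←n2 n8←n2 n9←n2
Dom at joins:
  n1: preds {n0,n7}: {n0} ∩ {n0,n1,n2,n7} = {n0}; idom=n0
  n6: preds {n3,n5}: {n0,n1,n2,n3} ∩ {n0,n1,n2,n4,n5} = {n0,n1,n2}; idom=n2
  n7: preds {n3,n5,n6}: {n0,n1,n2,n3} ∩ {n0,n1,n2,n4,n5} ∩ {n0,n1,n2,n6} = {n0,n1,n2}; idom=n2
  n8: preds {n2,n3,n6}: {n0,n1,n2} ∩ {n0,n1,n2,n3} ∩ {n0,n1,n2,n6} = {n0,n1,n2}; idom=n2
  n9: preds {n7,n8}: {n0,n1,n2,n7} ∩ {n0,n1,n2,n8} = {n0,n1,n2}; idom=n2

DF derivation:
  join n1 pred n0: · stop@n0
  join n1 pred n7: n7→n2→n1 stop@n0
  join n6 pred n3: n3 stop@n2
  join n6 pred n5: n5→n4 stop@n2
  join n7 pred n3: n3 stop@n2
  join n7 pred n5: n5→n4 stop@n2
  join n7 pred n6: n6 stop@n2
  join n8 pred n2: · stop@n2
  join n8 pred n3: n3 stop@n2
  join n8 pred n6: n6 stop@n2
  join n9 pred n7: n7 stop@n2
  join n9 pred n8: n8 stop@n2
  n0 → ∅
  n1 → {n1}
  n2 → {n1}
  n3 → {n6,n7,n8}
  n4 → {n6,n7}
  n5 → {n6,n7}
  n6 → {n7,n8}
  n7 → {n1,n9}
  n8 → {n9}
  n9 → ∅

φ for f: defs {n0,n5,n6,n7,n9}
  DF⁺ = {n1,n6,n7,n8,n9}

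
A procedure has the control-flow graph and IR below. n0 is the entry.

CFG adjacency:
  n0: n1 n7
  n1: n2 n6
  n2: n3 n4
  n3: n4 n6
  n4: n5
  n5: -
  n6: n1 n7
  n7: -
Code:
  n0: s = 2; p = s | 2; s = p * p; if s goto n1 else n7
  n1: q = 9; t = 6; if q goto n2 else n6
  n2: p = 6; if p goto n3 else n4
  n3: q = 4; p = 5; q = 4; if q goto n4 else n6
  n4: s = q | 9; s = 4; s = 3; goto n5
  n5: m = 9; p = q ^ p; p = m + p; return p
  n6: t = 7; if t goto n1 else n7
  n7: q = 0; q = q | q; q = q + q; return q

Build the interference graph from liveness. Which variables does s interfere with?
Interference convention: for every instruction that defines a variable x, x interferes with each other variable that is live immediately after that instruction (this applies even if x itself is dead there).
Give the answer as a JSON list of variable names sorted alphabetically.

Answer: ["p", "q"]

Analysis:
Block summaries:
  n0: {p,s} / ∅
  n1: {q,t} / ∅
  n2: {p} / ∅
  n3: {p,q} / ∅
  n4: {s} / {q}
  n5: {m,p} / {p,q}
  n6: {t} / ∅
  n7: {q} / ∅

Liveness:
  n0 li=∅ lo=∅
  n1 li=∅ lo={q}
  n2 li={q} lo={p,q}
  n3 li=∅ lo={p,q}
  n4 li={p,q} lo={p,q}
  n5 li={p,q} lo=∅
  n6 li=∅ lo=∅
  n7 li=∅ lo=∅

Interference:
  m — {p,q}
  p — {m,q,s}
  q — {m,p,s,t}
  s — {p,q}
  t — {q}

N(s) = ["p", "q"]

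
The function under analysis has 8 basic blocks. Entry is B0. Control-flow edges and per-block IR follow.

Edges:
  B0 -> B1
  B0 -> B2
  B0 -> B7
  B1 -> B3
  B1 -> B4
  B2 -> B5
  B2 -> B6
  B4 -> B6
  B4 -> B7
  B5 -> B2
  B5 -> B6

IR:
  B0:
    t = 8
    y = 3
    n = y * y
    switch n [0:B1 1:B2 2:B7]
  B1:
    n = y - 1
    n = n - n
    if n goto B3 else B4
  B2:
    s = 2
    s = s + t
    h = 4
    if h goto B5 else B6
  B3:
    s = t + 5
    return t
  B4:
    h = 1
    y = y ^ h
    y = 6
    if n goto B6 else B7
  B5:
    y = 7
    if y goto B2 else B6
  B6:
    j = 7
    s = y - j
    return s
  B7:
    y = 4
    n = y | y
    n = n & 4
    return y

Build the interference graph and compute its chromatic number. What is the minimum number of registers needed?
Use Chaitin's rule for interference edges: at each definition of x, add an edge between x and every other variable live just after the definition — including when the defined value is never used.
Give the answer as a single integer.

Block summaries:
  B0: def={n,t,y} ue=∅
  B1: def={n} ue={y}
  B2: def={h,s} ue={t}
  B3: def={s} ue={t}
  B4: def={h,y} ue={n,y}
  B5: def={y} ue=∅
  B6: def={j,s} ue={y}
  B7: def={n,y} ue=∅

Live sets:
  B0: in=∅ out={t,y}
  B1: in={t,y} out={n,t,y}
  B2: in={t,y} out={t,y}
  B3: in={t} out=∅
  B4: in={n,y} out={y}
  B5: in={t} out={t,y}
  B6: in={y} out=∅
  B7: in=∅ out=∅

Interference:
  h — {n,t,y}
  j — {y}
  n — {h,t,y}
  s — {t,y}
  t — {h,n,s,y}
  y — {h,j,n,s,t}

Colouring:
  {h,n,t,y} pairwise interfere (4-clique) ⇒ χ ≥ 4
  assign h→r2 j→r1 n→r3 s→r2 t→r1 y→r0 — no edge inside a register ⇒ χ ≤ 4
  χ = 4

Answer: 4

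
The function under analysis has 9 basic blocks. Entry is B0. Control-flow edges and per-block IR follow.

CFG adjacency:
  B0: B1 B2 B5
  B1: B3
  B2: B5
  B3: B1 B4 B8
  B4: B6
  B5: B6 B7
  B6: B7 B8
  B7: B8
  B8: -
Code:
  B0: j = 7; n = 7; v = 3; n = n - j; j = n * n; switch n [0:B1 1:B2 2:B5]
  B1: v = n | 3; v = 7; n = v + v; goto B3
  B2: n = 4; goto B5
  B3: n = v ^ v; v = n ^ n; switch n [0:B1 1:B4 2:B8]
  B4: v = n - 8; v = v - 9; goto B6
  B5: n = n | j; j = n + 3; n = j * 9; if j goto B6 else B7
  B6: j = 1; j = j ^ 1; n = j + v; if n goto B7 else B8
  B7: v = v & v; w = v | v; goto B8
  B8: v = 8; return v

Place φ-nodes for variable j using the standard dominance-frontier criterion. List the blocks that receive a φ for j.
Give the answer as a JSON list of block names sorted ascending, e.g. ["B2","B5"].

idom tree: B1←B0 B2←B0 B3←B1 B4←B3 B5←B0 B6←B0 B7←B0 B8←B0
Join-block Dom:
  B1: preds {B0,B3}: {B0} ∩ {B0,B1,B3} = {B0}; idom=B0
  B5: preds {B0,B2}: {B0} ∩ {B0,B2} = {B0}; idom=B0
  B6: preds {B4,B5}: {B0,B1,B3,B4} ∩ {B0,B5} = {B0}; idom=B0
  B7: preds {B5,B6}: {B0,B5} ∩ {B0,B6} = {B0}; idom=B0
  B8: preds {B3,B6,B7}: {B0,B1,B3} ∩ {B0,B6} ∩ {B0,B7} = {B0}; idom=B0

DF walk-up:
  join B1 pred B0: · stop@B0
  join B1 pred B3: B3→B1 stop@B0
  join B5 pred B0: · stop@B0
  join B5 pred B2: B2 stop@B0
  join B6 pred B4: B4→B3→B1 stop@B0
  join B6 pred B5: B5 stop@B0
  join B7 pred B5: B5 stop@B0
  join B7 pred B6: B6 stop@B0
  join B8 pred B3: B3→B1 stop@B0
  join B8 pred B6: B6 stop@B0
  join B8 pred B7: B7 stop@B0
  B0 → ∅
  B1 → {B1,B6,B8}
  B2 → {B5}
  B3 → {B1,B6,B8}
  B4 → {B6}
  B5 → {B6,B7}
  B6 → {B7,B8}
  B7 → {B8}
  B8 → ∅

φ for j: defs {B0,B5,B6}
  DF⁺ = {B6,B7,B8}

Answer: ["B6", "B7", "B8"]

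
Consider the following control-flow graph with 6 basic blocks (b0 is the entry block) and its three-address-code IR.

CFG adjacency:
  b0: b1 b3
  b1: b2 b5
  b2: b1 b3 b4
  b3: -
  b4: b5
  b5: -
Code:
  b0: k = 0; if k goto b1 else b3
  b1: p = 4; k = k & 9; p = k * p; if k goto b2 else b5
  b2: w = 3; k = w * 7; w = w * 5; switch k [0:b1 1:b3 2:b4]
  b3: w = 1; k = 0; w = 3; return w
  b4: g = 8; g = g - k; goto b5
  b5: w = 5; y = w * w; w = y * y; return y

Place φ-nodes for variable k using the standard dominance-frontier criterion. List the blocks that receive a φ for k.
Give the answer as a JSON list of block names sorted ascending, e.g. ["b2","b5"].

Answer: ["b1", "b3", "b5"]

Derivation:
idom tree: b1←b0 b2←b1 b3←b0 b4←b2 b5←b1
Join-block Dom:
  b1: preds {b0,b2}: {b0} ∩ {b0,b1,b2} = {b0}; idom=b0
  b3: preds {b0,b2}: {b0} ∩ {b0,b1,b2} = {b0}; idom=b0
  b5: preds {b1,b4}: {b0,b1} ∩ {b0,b1,b2,b4} = {b0,b1}; idom=b1

DF walk-up:
  join b1 pred b0: · stop@b0
  join b1 pred b2: b2→b1 stop@b0
  join b3 pred b0: · stop@b0
  join b3 pred b2: b2→b1 stop@b0
  join b5 pred b1: · stop@b1
  join b5 pred b4: b4→b2 stop@b1
  DF(b0)=∅
  DF(b1)={b1,b3}
  DF(b2)={b1,b3,b5}
  DF(b3)=∅
  DF(b4)={b5}
  DF(b5)=∅

φ for k: defs {b0,b1,b2,b3}
  DF⁺ = {b1,b3,b5}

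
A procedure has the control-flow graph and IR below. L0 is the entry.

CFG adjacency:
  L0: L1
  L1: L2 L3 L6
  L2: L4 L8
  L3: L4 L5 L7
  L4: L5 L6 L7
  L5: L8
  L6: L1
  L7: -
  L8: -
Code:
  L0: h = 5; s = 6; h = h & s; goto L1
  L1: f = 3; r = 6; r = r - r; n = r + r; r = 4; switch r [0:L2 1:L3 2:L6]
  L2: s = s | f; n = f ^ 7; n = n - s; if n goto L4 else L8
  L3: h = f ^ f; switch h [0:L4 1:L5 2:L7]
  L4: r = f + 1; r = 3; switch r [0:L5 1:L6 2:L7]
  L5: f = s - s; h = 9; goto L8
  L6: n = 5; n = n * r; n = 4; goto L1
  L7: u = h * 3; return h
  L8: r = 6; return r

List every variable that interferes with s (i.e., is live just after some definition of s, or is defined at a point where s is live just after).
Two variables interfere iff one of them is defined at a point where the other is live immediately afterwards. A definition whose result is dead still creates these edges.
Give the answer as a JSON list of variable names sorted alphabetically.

Answer: ["f", "h", "n", "r"]

Analysis:
def/use:
  L0: {h,s} / ∅
  L1: {f,n,r} / ∅
  L2: {n,s} / {f,s}
  L3: {h} / {f}
  L4: {r} / {f}
  L5: {f,h} / {s}
  L6: {n} / {r}
  L7: {u} / {h}
  L8: {r} / ∅

Liveness:
  L0: in=∅ out={h,s}
  L1: in={h,s} out={f,h,r,s}
  L2: in={f,h,s} out={f,h,s}
  L3: in={f,s} out={f,h,s}
  L4: in={f,h,s} out={h,r,s}
  L5: in={s} out=∅
  L6: in={h,r,s} out={h,s}
  L7: in={h} out=∅
  L8: in=∅ out=∅

Interference:
  f: {h,n,r,s}
  h: {f,n,r,s,u}
  n: {f,h,r,s}
  r: {f,h,n,s}
  s: {f,h,n,r}
  u: {h}

N(s) = ["f", "h", "n", "r"]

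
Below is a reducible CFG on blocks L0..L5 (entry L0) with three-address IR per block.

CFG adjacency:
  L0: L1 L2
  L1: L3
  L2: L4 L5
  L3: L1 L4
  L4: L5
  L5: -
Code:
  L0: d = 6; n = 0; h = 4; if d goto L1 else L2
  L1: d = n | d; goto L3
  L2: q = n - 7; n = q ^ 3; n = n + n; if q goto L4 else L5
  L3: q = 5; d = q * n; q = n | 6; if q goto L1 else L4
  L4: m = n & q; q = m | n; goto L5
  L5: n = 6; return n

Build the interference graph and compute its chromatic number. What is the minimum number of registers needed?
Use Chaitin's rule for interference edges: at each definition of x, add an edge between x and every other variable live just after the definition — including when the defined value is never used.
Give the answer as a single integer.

Answer: 3

Analysis:
def/use:
  L0 def {d,h,n} use ∅
  L1 def {d} use {d,n}
  L2 def {n,q} use {n}
  L3 def {d,q} use {n}
  L4 def {m,q} use {n,q}
  L5 def {n} use ∅

Liveness:
  L0 li=∅ lo={d,n}
  L1 li={d,n} lo={n}
  L2 li={n} lo={n,q}
  L3 li={n} lo={d,n,q}
  L4 li={n,q} lo=∅
  L5 li=∅ lo=∅

Interfere edges:
  d: {h,n,q}
  h: {d,n}
  m: {n}
  n: {d,h,m,q}
  q: {d,n}

Colouring:
  lower bound: {d,h,n} mutually conflict ⇒ χ ≥ 3
  assign d→R1 h→R2 m→R1 n→R0 q→R2 — no edge inside a register ⇒ χ ≤ 3
  χ = 3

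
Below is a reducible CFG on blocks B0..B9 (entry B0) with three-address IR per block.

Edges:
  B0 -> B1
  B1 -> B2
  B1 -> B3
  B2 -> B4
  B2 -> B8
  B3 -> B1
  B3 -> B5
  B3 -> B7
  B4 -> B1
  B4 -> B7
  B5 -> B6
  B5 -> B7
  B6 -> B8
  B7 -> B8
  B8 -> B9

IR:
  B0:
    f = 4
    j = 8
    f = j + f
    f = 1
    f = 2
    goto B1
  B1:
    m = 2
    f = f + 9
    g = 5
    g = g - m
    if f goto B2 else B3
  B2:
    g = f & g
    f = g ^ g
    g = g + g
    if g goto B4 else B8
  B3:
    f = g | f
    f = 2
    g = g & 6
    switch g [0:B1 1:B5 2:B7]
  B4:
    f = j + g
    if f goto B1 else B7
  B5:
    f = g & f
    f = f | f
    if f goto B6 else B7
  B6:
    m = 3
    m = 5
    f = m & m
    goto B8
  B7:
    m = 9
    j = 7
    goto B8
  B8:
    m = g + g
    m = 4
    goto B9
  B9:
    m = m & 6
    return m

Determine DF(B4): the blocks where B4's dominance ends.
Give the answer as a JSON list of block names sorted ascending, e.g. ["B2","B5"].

Answer: ["B1", "B7"]

Working:
idom tree: B1←B0 B2←B1 B3←B1 B4←B2 B5←B3 B6←B5 B7←B1 B8←B1 B9←B8
Join-block Dom:
  B1: preds {B0,B3,B4}: {B0} ∩ {B0,B1,B3} ∩ {B0,B1,B2,B4} = {B0}; idom=B0
  B7: preds {B3,B4,B5}: {B0,B1,B3} ∩ {B0,B1,B2,B4} ∩ {B0,B1,B3,B5} = {B0,B1}; idom=B1
  B8: preds {B2,B6,B7}: {B0,B1,B2} ∩ {B0,B1,B3,B5,B6} ∩ {B0,B1,B7} = {B0,B1}; idom=B1

DF derivation:
  B1←B0: walk · to B0
  B1←B3: walk B3→B1 to B0
  B1←B4: walk B4→B2→B1 to B0
  B7←B3: walk B3 to B1
  B7←B4: walk B4→B2 to B1
  B7←B5: walk B5→B3 to B1
  B8←B2: walk B2 to B1
  B8←B6: walk B6→B5→B3 to B1
  B8←B7: walk B7 to B1
  B0: DF=∅
  B1: DF={B1}
  B2: DF={B1,B7,B8}
  B3: DF={B1,B7,B8}
  B4: DF={B1,B7}
  B5: DF={B7,B8}
  B6: DF={B8}
  B7: DF={B8}
  B8: DF=∅
  B9: DF=∅

DF(B4) = ["B1", "B7"]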